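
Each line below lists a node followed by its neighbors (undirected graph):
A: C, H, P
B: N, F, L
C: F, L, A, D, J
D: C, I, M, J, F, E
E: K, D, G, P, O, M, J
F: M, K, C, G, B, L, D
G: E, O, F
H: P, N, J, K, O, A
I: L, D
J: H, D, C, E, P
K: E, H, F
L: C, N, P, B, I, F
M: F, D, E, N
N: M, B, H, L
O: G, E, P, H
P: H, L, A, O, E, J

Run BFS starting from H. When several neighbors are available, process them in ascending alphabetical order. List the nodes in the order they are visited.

H, A, J, K, N, O, P, C, D, E, F, B, L, M, G, I

Visit H; enqueue A, J, K, N, O, P → queue [A, J, K, N, O, P]
Visit A; enqueue C → queue [J, K, N, O, P, C]
Visit J; enqueue D, E → queue [K, N, O, P, C, D, E]
Visit K; enqueue F → queue [N, O, P, C, D, E, F]
Visit N; enqueue B, L, M → queue [O, P, C, D, E, F, B, L, M]
Visit O; enqueue G → queue [P, C, D, E, F, B, L, M, G]
Visit P → queue [C, D, E, F, B, L, M, G]
Visit C → queue [D, E, F, B, L, M, G]
Visit D; enqueue I → queue [E, F, B, L, M, G, I]
Visit E → queue [F, B, L, M, G, I]
Visit F → queue [B, L, M, G, I]
Visit B → queue [L, M, G, I]
Visit L → queue [M, G, I]
Visit M → queue [G, I]
Visit G → queue [I]
Visit I → queue []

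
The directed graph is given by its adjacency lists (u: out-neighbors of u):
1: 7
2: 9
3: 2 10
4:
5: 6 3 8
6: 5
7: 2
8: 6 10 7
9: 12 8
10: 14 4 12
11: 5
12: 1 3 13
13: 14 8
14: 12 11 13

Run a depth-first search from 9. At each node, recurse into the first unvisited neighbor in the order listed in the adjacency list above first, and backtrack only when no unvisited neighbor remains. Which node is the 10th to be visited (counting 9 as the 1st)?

5

Visit 9
9 → 12
12 → 1
1 → 7
7 → 2
12 → 3
3 → 10
10 → 14
14 → 11
11 → 5
5 → 6
5 → 8
14 → 13
10 → 4

Visit order: 9, 12, 1, 7, 2, 3, 10, 14, 11, 5, 6, 8, 13, 4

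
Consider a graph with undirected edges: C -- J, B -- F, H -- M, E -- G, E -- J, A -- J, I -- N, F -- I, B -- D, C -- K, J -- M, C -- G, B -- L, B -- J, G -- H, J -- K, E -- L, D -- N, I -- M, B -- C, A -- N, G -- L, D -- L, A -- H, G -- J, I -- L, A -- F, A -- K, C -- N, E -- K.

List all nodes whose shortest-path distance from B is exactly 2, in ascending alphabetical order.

Level 0: B
Level 1: C, D, F, J, L
Level 2: A, E, G, I, K, M, N
Level 3: H

A, E, G, I, K, M, N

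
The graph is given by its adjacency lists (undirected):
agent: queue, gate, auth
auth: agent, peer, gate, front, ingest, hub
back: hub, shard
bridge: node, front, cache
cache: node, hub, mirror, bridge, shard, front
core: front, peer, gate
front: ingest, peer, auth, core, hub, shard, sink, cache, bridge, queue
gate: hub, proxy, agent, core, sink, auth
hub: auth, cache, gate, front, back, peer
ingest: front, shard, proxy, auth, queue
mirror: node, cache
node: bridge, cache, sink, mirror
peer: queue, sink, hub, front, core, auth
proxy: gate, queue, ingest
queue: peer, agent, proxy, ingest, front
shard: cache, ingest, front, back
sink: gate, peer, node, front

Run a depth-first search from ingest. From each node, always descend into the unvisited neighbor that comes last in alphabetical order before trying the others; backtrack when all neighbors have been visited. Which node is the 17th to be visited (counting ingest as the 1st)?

core

Visit ingest
ingest → shard
shard → front
front → sink
sink → peer
peer → queue
queue → proxy
proxy → gate
gate → hub
hub → cache
cache → node
node → mirror
node → bridge
hub → back
hub → auth
auth → agent
gate → core

Visit order: ingest, shard, front, sink, peer, queue, proxy, gate, hub, cache, node, mirror, bridge, back, auth, agent, core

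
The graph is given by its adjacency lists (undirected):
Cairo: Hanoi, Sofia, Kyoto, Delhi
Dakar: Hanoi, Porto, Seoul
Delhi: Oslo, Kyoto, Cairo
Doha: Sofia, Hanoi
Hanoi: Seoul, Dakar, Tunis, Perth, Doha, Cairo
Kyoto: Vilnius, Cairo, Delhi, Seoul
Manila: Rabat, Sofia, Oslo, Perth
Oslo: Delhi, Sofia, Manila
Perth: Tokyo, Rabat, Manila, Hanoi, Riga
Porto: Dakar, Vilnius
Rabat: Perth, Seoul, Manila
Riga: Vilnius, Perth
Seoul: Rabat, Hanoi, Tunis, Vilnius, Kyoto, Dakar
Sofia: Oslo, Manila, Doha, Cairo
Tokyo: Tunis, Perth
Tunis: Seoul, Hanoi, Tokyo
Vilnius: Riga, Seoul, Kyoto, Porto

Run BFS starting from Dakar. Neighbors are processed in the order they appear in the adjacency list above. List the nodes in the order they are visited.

Dakar -> Hanoi -> Porto -> Seoul -> Tunis -> Perth -> Doha -> Cairo -> Vilnius -> Rabat -> Kyoto -> Tokyo -> Manila -> Riga -> Sofia -> Delhi -> Oslo

Visit Dakar; enqueue Hanoi, Porto, Seoul → queue [Hanoi, Porto, Seoul]
Visit Hanoi; enqueue Tunis, Perth, Doha, Cairo → queue [Porto, Seoul, Tunis, Perth, Doha, Cairo]
Visit Porto; enqueue Vilnius → queue [Seoul, Tunis, Perth, Doha, Cairo, Vilnius]
Visit Seoul; enqueue Rabat, Kyoto → queue [Tunis, Perth, Doha, Cairo, Vilnius, Rabat, Kyoto]
Visit Tunis; enqueue Tokyo → queue [Perth, Doha, Cairo, Vilnius, Rabat, Kyoto, Tokyo]
Visit Perth; enqueue Manila, Riga → queue [Doha, Cairo, Vilnius, Rabat, Kyoto, Tokyo, Manila, Riga]
Visit Doha; enqueue Sofia → queue [Cairo, Vilnius, Rabat, Kyoto, Tokyo, Manila, Riga, Sofia]
Visit Cairo; enqueue Delhi → queue [Vilnius, Rabat, Kyoto, Tokyo, Manila, Riga, Sofia, Delhi]
Visit Vilnius → queue [Rabat, Kyoto, Tokyo, Manila, Riga, Sofia, Delhi]
Visit Rabat → queue [Kyoto, Tokyo, Manila, Riga, Sofia, Delhi]
Visit Kyoto → queue [Tokyo, Manila, Riga, Sofia, Delhi]
Visit Tokyo → queue [Manila, Riga, Sofia, Delhi]
Visit Manila; enqueue Oslo → queue [Riga, Sofia, Delhi, Oslo]
Visit Riga → queue [Sofia, Delhi, Oslo]
Visit Sofia → queue [Delhi, Oslo]
Visit Delhi → queue [Oslo]
Visit Oslo → queue []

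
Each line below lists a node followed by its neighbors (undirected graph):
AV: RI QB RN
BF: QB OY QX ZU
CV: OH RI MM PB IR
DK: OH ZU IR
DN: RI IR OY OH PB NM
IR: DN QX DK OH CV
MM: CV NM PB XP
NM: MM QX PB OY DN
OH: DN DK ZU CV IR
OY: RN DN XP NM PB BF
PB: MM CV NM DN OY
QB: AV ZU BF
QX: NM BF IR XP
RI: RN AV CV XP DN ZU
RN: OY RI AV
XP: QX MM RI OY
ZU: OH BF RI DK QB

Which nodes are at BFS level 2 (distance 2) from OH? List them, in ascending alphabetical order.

Level 0: OH
Level 1: CV, DK, DN, IR, ZU
Level 2: BF, MM, NM, OY, PB, QB, QX, RI
Level 3: AV, RN, XP

BF, MM, NM, OY, PB, QB, QX, RI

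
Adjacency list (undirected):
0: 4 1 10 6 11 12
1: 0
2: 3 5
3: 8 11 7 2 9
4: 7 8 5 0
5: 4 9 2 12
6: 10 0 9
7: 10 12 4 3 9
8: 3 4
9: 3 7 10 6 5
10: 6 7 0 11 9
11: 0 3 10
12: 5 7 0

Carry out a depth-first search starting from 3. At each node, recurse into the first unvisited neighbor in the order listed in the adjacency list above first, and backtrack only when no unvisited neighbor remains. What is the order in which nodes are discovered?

Visit 3
3 → 8
8 → 4
4 → 7
7 → 10
10 → 6
6 → 0
0 → 1
0 → 11
0 → 12
12 → 5
5 → 9
5 → 2

3 8 4 7 10 6 0 1 11 12 5 9 2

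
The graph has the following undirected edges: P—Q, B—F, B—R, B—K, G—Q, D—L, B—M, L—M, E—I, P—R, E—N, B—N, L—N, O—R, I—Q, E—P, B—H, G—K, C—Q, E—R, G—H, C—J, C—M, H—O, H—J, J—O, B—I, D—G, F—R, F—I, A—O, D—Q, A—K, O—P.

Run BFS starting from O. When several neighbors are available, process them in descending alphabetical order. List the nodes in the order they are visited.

O → R → P → J → H → A → F → E → B → Q → C → G → K → I → N → M → D → L

Visit O; enqueue R, P, J, H, A → queue [R, P, J, H, A]
Visit R; enqueue F, E, B → queue [P, J, H, A, F, E, B]
Visit P; enqueue Q → queue [J, H, A, F, E, B, Q]
Visit J; enqueue C → queue [H, A, F, E, B, Q, C]
Visit H; enqueue G → queue [A, F, E, B, Q, C, G]
Visit A; enqueue K → queue [F, E, B, Q, C, G, K]
Visit F; enqueue I → queue [E, B, Q, C, G, K, I]
Visit E; enqueue N → queue [B, Q, C, G, K, I, N]
Visit B; enqueue M → queue [Q, C, G, K, I, N, M]
Visit Q; enqueue D → queue [C, G, K, I, N, M, D]
Visit C → queue [G, K, I, N, M, D]
Visit G → queue [K, I, N, M, D]
Visit K → queue [I, N, M, D]
Visit I → queue [N, M, D]
Visit N; enqueue L → queue [M, D, L]
Visit M → queue [D, L]
Visit D → queue [L]
Visit L → queue []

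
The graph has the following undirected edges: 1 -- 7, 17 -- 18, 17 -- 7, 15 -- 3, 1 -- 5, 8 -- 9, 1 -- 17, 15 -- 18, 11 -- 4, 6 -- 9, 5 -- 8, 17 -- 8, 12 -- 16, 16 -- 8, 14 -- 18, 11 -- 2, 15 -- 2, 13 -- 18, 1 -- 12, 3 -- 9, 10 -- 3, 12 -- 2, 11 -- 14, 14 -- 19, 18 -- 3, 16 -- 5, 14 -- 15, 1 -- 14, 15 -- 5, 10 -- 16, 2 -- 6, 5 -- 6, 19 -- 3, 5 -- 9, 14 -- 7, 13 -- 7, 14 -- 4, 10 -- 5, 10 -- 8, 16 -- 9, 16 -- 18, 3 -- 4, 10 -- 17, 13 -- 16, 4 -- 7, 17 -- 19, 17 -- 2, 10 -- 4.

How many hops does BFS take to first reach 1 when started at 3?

Level 0: 3
Level 1: 4, 9, 10, 15, 18, 19
Level 2: 2, 5, 6, 7, 8, 11, 13, 14, 16, 17
Level 3: 1, 12
1 first appears at level 3.

3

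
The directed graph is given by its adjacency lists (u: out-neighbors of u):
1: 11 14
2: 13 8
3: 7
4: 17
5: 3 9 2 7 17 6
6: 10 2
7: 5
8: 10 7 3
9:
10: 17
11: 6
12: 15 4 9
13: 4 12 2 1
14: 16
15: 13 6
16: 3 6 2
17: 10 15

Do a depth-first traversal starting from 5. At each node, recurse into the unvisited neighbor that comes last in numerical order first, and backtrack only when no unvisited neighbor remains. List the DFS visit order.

5 → 17 → 15 → 13 → 12 → 9 → 4 → 2 → 8 → 10 → 7 → 3 → 1 → 14 → 16 → 6 → 11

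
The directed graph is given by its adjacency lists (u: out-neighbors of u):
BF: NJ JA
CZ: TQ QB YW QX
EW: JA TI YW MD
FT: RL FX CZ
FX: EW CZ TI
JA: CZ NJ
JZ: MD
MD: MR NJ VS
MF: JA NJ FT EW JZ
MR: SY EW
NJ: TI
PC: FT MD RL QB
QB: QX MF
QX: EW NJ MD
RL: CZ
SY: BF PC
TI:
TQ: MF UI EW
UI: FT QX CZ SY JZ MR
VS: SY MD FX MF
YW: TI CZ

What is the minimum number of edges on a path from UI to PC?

Level 0: UI
Level 1: CZ, FT, JZ, MR, QX, SY
Level 2: BF, EW, FX, MD, NJ, PC, QB, RL, TQ, YW
Level 3: JA, MF, TI, VS
PC first appears at level 2.

2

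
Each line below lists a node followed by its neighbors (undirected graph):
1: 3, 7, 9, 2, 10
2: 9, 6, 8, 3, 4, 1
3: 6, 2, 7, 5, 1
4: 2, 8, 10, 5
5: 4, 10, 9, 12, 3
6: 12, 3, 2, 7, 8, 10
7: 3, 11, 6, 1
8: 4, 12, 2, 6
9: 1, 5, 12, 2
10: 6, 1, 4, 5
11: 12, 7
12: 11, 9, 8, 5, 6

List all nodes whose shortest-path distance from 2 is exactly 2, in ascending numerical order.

Level 0: 2
Level 1: 1, 3, 4, 6, 8, 9
Level 2: 5, 7, 10, 12
Level 3: 11

5, 7, 10, 12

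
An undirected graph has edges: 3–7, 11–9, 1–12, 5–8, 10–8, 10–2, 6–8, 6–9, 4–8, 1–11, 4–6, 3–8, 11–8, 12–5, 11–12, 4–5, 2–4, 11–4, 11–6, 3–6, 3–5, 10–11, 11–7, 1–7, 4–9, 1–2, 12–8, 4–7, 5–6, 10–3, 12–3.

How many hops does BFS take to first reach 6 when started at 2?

2

Level 0: 2
Level 1: 1, 4, 10
Level 2: 3, 5, 6, 7, 8, 9, 11, 12
6 first appears at level 2.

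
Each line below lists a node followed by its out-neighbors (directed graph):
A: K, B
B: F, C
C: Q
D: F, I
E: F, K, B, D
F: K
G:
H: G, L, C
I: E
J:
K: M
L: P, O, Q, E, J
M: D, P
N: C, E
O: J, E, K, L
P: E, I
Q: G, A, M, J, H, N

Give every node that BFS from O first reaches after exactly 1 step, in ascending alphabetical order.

E, J, K, L

Level 0: O
Level 1: E, J, K, L
Level 2: B, D, F, M, P, Q
Level 3: A, C, G, H, I, N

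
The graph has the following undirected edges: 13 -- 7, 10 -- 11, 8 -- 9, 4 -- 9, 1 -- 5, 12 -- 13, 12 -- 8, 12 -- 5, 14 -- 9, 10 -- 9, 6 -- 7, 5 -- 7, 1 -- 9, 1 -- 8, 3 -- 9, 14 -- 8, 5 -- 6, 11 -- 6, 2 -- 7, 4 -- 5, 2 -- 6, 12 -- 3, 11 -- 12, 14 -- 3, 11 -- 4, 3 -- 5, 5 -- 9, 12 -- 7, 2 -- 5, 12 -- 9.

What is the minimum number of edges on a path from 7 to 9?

2

Level 0: 7
Level 1: 2, 5, 6, 12, 13
Level 2: 1, 3, 4, 8, 9, 11
Level 3: 10, 14
9 first appears at level 2.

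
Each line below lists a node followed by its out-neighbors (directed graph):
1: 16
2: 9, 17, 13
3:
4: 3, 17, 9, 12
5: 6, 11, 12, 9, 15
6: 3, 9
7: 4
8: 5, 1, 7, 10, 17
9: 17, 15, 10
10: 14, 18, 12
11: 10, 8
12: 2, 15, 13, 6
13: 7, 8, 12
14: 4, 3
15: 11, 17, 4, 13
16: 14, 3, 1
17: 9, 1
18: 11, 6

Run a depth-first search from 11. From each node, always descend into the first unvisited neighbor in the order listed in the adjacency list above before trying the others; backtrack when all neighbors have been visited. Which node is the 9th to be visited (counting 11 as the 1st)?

Visit 11
11 → 10
10 → 14
14 → 4
4 → 3
4 → 17
17 → 9
9 → 15
15 → 13
13 → 7
13 → 8
8 → 5
5 → 6
5 → 12
12 → 2
8 → 1
1 → 16
10 → 18

Visit order: 11, 10, 14, 4, 3, 17, 9, 15, 13, 7, 8, 5, 6, 12, 2, 1, 16, 18

13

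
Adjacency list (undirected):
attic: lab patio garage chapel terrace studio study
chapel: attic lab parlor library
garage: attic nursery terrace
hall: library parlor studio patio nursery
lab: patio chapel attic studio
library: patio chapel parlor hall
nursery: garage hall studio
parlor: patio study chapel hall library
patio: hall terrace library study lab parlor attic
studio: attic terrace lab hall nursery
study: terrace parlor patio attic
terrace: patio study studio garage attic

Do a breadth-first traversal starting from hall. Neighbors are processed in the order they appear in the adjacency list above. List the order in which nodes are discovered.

Visit hall; enqueue library, parlor, studio, patio, nursery → queue [library, parlor, studio, patio, nursery]
Visit library; enqueue chapel → queue [parlor, studio, patio, nursery, chapel]
Visit parlor; enqueue study → queue [studio, patio, nursery, chapel, study]
Visit studio; enqueue attic, terrace, lab → queue [patio, nursery, chapel, study, attic, terrace, lab]
Visit patio → queue [nursery, chapel, study, attic, terrace, lab]
Visit nursery; enqueue garage → queue [chapel, study, attic, terrace, lab, garage]
Visit chapel → queue [study, attic, terrace, lab, garage]
Visit study → queue [attic, terrace, lab, garage]
Visit attic → queue [terrace, lab, garage]
Visit terrace → queue [lab, garage]
Visit lab → queue [garage]
Visit garage → queue []

hall library parlor studio patio nursery chapel study attic terrace lab garage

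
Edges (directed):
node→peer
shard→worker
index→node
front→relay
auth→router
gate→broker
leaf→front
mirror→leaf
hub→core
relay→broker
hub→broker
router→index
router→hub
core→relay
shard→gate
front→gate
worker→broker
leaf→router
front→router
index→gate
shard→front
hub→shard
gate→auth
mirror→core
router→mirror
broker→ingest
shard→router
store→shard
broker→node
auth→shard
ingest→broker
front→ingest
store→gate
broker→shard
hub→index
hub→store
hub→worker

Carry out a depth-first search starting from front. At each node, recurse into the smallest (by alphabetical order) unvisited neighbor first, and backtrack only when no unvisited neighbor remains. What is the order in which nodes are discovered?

Visit front
front → gate
gate → auth
auth → router
router → hub
hub → broker
broker → ingest
broker → node
node → peer
broker → shard
shard → worker
hub → core
core → relay
hub → index
hub → store
router → mirror
mirror → leaf

front gate auth router hub broker ingest node peer shard worker core relay index store mirror leaf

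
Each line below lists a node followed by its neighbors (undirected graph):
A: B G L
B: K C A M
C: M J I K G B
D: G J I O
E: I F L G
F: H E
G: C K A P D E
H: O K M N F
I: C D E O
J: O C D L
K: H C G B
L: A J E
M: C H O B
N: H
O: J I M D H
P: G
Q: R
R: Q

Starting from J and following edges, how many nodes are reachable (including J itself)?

16

BFS from J visits: J, O, C, D, L, I, M, H, K, G, B, A, E, N, F, P
Reachable nodes: 16 of 18 total.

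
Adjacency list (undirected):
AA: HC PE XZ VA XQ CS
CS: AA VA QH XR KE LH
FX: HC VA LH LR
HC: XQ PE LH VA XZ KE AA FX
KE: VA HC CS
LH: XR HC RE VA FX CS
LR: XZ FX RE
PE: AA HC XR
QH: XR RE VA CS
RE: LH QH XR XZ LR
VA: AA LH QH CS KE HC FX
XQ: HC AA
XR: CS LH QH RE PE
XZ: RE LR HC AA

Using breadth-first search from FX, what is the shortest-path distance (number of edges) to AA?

2

Level 0: FX
Level 1: HC, LH, LR, VA
Level 2: AA, CS, KE, PE, QH, RE, XQ, XR, XZ
AA first appears at level 2.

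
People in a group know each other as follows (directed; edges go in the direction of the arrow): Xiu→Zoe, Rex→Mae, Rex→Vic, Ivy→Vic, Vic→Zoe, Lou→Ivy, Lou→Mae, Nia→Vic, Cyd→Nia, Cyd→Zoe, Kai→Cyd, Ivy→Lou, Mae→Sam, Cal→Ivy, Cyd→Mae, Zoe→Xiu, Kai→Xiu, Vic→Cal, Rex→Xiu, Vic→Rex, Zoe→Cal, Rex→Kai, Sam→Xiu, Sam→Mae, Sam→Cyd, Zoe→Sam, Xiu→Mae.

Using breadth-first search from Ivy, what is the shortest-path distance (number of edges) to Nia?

5

Level 0: Ivy
Level 1: Lou, Vic
Level 2: Cal, Mae, Rex, Zoe
Level 3: Kai, Sam, Xiu
Level 4: Cyd
Level 5: Nia
Nia first appears at level 5.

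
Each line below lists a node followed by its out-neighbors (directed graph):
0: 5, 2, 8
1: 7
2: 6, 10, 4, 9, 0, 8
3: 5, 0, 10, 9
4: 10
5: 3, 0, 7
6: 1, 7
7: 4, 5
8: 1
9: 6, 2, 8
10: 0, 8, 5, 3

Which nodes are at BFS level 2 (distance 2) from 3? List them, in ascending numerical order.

Level 0: 3
Level 1: 0, 5, 9, 10
Level 2: 2, 6, 7, 8
Level 3: 1, 4

2, 6, 7, 8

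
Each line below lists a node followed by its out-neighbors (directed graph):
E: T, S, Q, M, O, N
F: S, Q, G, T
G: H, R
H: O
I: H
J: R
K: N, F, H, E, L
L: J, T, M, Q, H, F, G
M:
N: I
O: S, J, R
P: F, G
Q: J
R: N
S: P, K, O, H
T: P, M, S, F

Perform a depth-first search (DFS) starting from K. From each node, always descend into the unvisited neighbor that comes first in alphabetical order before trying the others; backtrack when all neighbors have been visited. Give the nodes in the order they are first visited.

Visit K
K → E
E → M
E → N
N → I
I → H
H → O
O → J
J → R
O → S
S → P
P → F
F → G
F → Q
F → T
K → L

K, E, M, N, I, H, O, J, R, S, P, F, G, Q, T, L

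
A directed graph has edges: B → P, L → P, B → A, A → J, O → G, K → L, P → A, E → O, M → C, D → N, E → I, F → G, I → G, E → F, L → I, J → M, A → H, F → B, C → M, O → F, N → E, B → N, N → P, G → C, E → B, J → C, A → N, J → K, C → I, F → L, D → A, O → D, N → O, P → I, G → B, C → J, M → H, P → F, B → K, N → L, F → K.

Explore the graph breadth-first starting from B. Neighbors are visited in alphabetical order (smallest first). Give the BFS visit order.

Visit B; enqueue A, K, N, P → queue [A, K, N, P]
Visit A; enqueue H, J → queue [K, N, P, H, J]
Visit K; enqueue L → queue [N, P, H, J, L]
Visit N; enqueue E, O → queue [P, H, J, L, E, O]
Visit P; enqueue F, I → queue [H, J, L, E, O, F, I]
Visit H → queue [J, L, E, O, F, I]
Visit J; enqueue C, M → queue [L, E, O, F, I, C, M]
Visit L → queue [E, O, F, I, C, M]
Visit E → queue [O, F, I, C, M]
Visit O; enqueue D, G → queue [F, I, C, M, D, G]
Visit F → queue [I, C, M, D, G]
Visit I → queue [C, M, D, G]
Visit C → queue [M, D, G]
Visit M → queue [D, G]
Visit D → queue [G]
Visit G → queue []

B, A, K, N, P, H, J, L, E, O, F, I, C, M, D, G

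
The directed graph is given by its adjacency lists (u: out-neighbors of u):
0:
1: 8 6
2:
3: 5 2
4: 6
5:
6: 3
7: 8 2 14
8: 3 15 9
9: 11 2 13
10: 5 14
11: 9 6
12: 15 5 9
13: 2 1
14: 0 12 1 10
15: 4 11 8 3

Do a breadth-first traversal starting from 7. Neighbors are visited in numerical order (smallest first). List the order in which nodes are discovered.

Visit 7; enqueue 2, 8, 14 → queue [2, 8, 14]
Visit 2 → queue [8, 14]
Visit 8; enqueue 3, 9, 15 → queue [14, 3, 9, 15]
Visit 14; enqueue 0, 1, 10, 12 → queue [3, 9, 15, 0, 1, 10, 12]
Visit 3; enqueue 5 → queue [9, 15, 0, 1, 10, 12, 5]
Visit 9; enqueue 11, 13 → queue [15, 0, 1, 10, 12, 5, 11, 13]
Visit 15; enqueue 4 → queue [0, 1, 10, 12, 5, 11, 13, 4]
Visit 0 → queue [1, 10, 12, 5, 11, 13, 4]
Visit 1; enqueue 6 → queue [10, 12, 5, 11, 13, 4, 6]
Visit 10 → queue [12, 5, 11, 13, 4, 6]
Visit 12 → queue [5, 11, 13, 4, 6]
Visit 5 → queue [11, 13, 4, 6]
Visit 11 → queue [13, 4, 6]
Visit 13 → queue [4, 6]
Visit 4 → queue [6]
Visit 6 → queue []

7, 2, 8, 14, 3, 9, 15, 0, 1, 10, 12, 5, 11, 13, 4, 6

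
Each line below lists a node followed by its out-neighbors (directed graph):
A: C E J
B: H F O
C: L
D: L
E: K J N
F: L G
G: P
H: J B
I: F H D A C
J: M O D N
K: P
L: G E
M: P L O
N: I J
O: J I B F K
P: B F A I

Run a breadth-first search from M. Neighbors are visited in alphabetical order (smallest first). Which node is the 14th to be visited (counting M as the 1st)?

Visit M; enqueue L, O, P → queue [L, O, P]
Visit L; enqueue E, G → queue [O, P, E, G]
Visit O; enqueue B, F, I, J, K → queue [P, E, G, B, F, I, J, K]
Visit P; enqueue A → queue [E, G, B, F, I, J, K, A]
Visit E; enqueue N → queue [G, B, F, I, J, K, A, N]
Visit G → queue [B, F, I, J, K, A, N]
Visit B; enqueue H → queue [F, I, J, K, A, N, H]
Visit F → queue [I, J, K, A, N, H]
Visit I; enqueue C, D → queue [J, K, A, N, H, C, D]
Visit J → queue [K, A, N, H, C, D]
Visit K → queue [A, N, H, C, D]
Visit A → queue [N, H, C, D]
Visit N → queue [H, C, D]
Visit H → queue [C, D]
Visit C → queue [D]
Visit D → queue []

Visit order: M, L, O, P, E, G, B, F, I, J, K, A, N, H, C, D

H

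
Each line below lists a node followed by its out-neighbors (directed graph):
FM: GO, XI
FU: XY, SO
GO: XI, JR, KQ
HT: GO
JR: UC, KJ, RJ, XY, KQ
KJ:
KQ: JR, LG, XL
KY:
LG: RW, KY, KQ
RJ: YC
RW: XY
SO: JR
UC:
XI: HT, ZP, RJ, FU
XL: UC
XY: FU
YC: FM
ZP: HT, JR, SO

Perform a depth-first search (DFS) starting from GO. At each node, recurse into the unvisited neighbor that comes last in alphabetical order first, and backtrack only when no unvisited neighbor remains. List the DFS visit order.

GO -> XI -> ZP -> SO -> JR -> XY -> FU -> UC -> RJ -> YC -> FM -> KQ -> XL -> LG -> RW -> KY -> KJ -> HT

Visit GO
GO → XI
XI → ZP
ZP → SO
SO → JR
JR → XY
XY → FU
JR → UC
JR → RJ
RJ → YC
YC → FM
JR → KQ
KQ → XL
KQ → LG
LG → RW
LG → KY
JR → KJ
ZP → HT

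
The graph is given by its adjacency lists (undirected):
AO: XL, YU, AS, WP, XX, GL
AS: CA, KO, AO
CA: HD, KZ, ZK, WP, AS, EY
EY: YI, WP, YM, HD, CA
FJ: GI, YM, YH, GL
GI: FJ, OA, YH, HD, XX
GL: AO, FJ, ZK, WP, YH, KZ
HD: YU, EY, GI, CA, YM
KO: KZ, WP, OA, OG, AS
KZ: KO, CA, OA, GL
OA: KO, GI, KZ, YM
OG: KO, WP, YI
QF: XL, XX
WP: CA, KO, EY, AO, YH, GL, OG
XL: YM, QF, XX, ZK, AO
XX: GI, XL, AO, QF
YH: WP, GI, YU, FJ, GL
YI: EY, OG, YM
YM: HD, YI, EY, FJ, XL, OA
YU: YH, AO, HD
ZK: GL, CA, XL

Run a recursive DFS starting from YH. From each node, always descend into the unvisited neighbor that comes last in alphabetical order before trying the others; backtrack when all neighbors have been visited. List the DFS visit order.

Visit YH
YH → YU
YU → HD
HD → YM
YM → YI
YI → OG
OG → WP
WP → KO
KO → OA
OA → KZ
KZ → GL
GL → ZK
ZK → XL
XL → XX
XX → QF
XX → GI
GI → FJ
XX → AO
AO → AS
AS → CA
CA → EY

YH -> YU -> HD -> YM -> YI -> OG -> WP -> KO -> OA -> KZ -> GL -> ZK -> XL -> XX -> QF -> GI -> FJ -> AO -> AS -> CA -> EY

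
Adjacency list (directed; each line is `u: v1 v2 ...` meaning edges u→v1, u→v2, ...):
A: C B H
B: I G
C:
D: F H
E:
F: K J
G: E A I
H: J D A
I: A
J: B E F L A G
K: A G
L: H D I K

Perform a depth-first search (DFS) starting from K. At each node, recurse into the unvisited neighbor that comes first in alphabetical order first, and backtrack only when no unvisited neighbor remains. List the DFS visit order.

K A B G E I C H D F J L

Visit K
K → A
A → B
B → G
G → E
G → I
A → C
A → H
H → D
D → F
F → J
J → L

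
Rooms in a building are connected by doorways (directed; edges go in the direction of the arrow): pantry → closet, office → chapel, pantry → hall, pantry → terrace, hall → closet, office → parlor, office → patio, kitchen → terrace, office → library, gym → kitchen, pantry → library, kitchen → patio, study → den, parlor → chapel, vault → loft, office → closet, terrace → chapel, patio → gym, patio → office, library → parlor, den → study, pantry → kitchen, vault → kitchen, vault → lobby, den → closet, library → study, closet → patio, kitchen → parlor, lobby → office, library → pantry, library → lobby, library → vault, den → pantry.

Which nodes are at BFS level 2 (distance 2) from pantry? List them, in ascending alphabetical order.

Level 0: pantry
Level 1: closet, hall, kitchen, library, terrace
Level 2: chapel, lobby, parlor, patio, study, vault
Level 3: den, gym, loft, office

chapel, lobby, parlor, patio, study, vault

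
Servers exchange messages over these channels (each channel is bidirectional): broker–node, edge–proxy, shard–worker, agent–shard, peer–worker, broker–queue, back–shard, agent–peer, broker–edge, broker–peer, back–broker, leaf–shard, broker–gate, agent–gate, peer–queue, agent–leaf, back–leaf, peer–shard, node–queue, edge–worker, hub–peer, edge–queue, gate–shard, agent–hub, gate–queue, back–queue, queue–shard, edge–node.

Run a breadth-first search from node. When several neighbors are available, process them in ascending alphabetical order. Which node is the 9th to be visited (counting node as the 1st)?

worker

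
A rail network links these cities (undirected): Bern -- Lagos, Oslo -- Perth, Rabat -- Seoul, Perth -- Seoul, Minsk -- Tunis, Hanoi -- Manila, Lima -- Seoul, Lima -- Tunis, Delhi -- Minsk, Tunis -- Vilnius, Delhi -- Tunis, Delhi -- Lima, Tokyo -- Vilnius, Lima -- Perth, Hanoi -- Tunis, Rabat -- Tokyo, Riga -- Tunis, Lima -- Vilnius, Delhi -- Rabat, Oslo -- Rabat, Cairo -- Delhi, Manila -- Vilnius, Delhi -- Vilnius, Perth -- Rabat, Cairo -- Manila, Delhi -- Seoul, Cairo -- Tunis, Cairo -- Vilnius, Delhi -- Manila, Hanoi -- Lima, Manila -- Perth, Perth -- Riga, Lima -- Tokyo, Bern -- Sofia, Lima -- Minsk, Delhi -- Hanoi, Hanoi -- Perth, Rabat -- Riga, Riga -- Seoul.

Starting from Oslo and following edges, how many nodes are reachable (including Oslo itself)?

BFS from Oslo visits: Oslo, Perth, Rabat, Hanoi, Lima, Manila, Riga, Seoul, Delhi, Tokyo, Tunis, Minsk, Vilnius, Cairo
Reachable nodes: 14 of 17 total.

14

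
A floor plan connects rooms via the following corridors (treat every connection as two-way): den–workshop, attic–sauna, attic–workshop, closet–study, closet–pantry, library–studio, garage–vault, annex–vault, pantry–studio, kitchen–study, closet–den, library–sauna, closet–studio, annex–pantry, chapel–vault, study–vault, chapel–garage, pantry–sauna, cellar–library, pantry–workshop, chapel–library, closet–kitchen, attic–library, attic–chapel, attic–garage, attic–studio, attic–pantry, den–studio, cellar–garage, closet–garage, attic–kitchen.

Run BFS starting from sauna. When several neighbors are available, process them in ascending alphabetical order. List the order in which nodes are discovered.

Visit sauna; enqueue attic, library, pantry → queue [attic, library, pantry]
Visit attic; enqueue chapel, garage, kitchen, studio, workshop → queue [library, pantry, chapel, garage, kitchen, studio, workshop]
Visit library; enqueue cellar → queue [pantry, chapel, garage, kitchen, studio, workshop, cellar]
Visit pantry; enqueue annex, closet → queue [chapel, garage, kitchen, studio, workshop, cellar, annex, closet]
Visit chapel; enqueue vault → queue [garage, kitchen, studio, workshop, cellar, annex, closet, vault]
Visit garage → queue [kitchen, studio, workshop, cellar, annex, closet, vault]
Visit kitchen; enqueue study → queue [studio, workshop, cellar, annex, closet, vault, study]
Visit studio; enqueue den → queue [workshop, cellar, annex, closet, vault, study, den]
Visit workshop → queue [cellar, annex, closet, vault, study, den]
Visit cellar → queue [annex, closet, vault, study, den]
Visit annex → queue [closet, vault, study, den]
Visit closet → queue [vault, study, den]
Visit vault → queue [study, den]
Visit study → queue [den]
Visit den → queue []

sauna, attic, library, pantry, chapel, garage, kitchen, studio, workshop, cellar, annex, closet, vault, study, den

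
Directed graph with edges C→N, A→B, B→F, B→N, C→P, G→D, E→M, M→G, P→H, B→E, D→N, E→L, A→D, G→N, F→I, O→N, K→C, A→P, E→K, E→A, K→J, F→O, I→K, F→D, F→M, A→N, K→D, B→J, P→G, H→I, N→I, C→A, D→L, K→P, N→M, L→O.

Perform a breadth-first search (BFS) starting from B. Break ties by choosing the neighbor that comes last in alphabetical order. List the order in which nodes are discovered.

B, N, J, F, E, M, I, O, D, L, K, A, G, P, C, H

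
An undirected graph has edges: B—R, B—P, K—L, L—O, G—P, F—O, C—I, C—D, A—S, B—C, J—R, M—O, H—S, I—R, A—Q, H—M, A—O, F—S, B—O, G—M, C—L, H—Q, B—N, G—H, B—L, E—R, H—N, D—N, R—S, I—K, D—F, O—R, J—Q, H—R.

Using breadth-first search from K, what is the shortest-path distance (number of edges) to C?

2

Level 0: K
Level 1: I, L
Level 2: B, C, O, R
Level 3: A, D, E, F, H, J, M, N, P, S
Level 4: G, Q
C first appears at level 2.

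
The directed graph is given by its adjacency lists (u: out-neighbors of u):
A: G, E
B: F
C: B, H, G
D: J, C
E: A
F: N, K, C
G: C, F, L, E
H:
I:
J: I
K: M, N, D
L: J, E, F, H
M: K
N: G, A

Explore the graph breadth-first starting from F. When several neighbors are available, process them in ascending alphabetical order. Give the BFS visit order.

Visit F; enqueue C, K, N → queue [C, K, N]
Visit C; enqueue B, G, H → queue [K, N, B, G, H]
Visit K; enqueue D, M → queue [N, B, G, H, D, M]
Visit N; enqueue A → queue [B, G, H, D, M, A]
Visit B → queue [G, H, D, M, A]
Visit G; enqueue E, L → queue [H, D, M, A, E, L]
Visit H → queue [D, M, A, E, L]
Visit D; enqueue J → queue [M, A, E, L, J]
Visit M → queue [A, E, L, J]
Visit A → queue [E, L, J]
Visit E → queue [L, J]
Visit L → queue [J]
Visit J; enqueue I → queue [I]
Visit I → queue []

F, C, K, N, B, G, H, D, M, A, E, L, J, I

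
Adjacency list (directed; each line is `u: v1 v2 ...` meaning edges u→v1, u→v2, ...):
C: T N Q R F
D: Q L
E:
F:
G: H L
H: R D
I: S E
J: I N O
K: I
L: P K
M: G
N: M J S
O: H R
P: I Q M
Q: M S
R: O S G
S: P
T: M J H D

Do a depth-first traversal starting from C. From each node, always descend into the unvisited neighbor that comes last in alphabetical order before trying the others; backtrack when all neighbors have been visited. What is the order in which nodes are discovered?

C, T, M, G, L, P, Q, S, I, E, K, H, R, O, D, J, N, F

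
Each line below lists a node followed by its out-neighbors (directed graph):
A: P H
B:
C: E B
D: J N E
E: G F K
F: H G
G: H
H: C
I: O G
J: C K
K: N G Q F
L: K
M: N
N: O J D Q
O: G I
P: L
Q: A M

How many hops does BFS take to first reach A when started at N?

2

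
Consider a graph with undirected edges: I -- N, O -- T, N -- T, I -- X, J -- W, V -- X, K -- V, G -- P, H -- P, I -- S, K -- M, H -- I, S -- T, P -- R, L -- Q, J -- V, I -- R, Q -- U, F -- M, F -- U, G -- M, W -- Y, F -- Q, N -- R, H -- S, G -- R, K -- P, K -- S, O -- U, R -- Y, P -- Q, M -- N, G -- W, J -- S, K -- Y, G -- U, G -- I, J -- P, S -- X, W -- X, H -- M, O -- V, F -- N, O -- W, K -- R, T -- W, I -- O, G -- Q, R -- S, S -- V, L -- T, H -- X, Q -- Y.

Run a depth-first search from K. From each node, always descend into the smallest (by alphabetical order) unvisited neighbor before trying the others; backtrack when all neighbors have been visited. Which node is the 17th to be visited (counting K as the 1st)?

Y

Visit K
K → M
M → F
F → N
N → I
I → G
G → P
P → H
H → S
S → J
J → V
V → O
O → T
T → L
L → Q
Q → U
Q → Y
Y → R
Y → W
W → X

Visit order: K, M, F, N, I, G, P, H, S, J, V, O, T, L, Q, U, Y, R, W, X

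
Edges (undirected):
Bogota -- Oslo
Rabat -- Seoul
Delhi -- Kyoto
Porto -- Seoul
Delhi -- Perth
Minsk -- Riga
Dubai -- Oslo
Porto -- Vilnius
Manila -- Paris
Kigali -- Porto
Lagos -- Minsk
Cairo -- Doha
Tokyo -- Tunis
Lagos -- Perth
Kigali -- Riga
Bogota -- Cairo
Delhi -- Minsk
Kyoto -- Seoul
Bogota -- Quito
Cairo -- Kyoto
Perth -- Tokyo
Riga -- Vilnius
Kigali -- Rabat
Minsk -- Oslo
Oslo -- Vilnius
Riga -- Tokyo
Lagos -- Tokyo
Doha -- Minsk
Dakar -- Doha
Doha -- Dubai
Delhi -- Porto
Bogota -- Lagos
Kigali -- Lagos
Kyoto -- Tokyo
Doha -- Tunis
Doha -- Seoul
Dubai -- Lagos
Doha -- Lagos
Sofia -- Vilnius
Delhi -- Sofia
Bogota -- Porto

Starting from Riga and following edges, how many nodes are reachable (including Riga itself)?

BFS from Riga visits: Riga, Kigali, Minsk, Tokyo, Vilnius, Lagos, Porto, Rabat, Delhi, Doha, Oslo, Kyoto, Perth, Tunis, Sofia, Bogota, Dubai, Seoul, Cairo, Dakar, Quito
Reachable nodes: 21 of 23 total.

21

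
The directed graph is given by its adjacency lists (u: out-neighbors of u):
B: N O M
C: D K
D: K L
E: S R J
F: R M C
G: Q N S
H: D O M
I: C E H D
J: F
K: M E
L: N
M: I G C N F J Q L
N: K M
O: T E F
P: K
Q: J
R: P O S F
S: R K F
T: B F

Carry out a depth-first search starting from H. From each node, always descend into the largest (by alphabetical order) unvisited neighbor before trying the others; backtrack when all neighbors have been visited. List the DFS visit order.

Visit H
H → O
O → T
T → F
F → R
R → S
S → K
K → M
M → Q
Q → J
M → N
M → L
M → I
I → E
I → D
I → C
M → G
R → P
T → B

H -> O -> T -> F -> R -> S -> K -> M -> Q -> J -> N -> L -> I -> E -> D -> C -> G -> P -> B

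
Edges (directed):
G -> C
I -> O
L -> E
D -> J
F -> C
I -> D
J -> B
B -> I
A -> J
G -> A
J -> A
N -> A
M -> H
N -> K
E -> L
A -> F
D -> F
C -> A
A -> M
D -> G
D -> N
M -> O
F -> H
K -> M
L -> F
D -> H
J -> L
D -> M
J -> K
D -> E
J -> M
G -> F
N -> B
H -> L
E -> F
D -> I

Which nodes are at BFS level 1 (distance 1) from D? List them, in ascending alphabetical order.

Level 0: D
Level 1: E, F, G, H, I, J, M, N
Level 2: A, B, C, K, L, O

E, F, G, H, I, J, M, N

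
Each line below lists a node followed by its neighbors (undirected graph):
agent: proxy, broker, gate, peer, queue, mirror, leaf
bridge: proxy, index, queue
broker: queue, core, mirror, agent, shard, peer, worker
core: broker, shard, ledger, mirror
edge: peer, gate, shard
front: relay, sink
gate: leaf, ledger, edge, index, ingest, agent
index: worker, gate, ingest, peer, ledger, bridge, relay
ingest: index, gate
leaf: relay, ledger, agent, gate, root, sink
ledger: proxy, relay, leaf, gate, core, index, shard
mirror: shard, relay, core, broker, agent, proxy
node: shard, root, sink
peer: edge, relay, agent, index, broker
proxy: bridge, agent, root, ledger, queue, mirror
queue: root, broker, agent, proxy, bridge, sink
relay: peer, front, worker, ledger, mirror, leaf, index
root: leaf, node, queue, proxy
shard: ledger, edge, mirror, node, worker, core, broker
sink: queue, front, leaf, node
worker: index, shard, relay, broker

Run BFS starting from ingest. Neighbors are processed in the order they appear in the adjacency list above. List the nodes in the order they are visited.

ingest index gate worker peer ledger bridge relay leaf edge agent shard broker proxy core queue front mirror root sink node

Visit ingest; enqueue index, gate → queue [index, gate]
Visit index; enqueue worker, peer, ledger, bridge, relay → queue [gate, worker, peer, ledger, bridge, relay]
Visit gate; enqueue leaf, edge, agent → queue [worker, peer, ledger, bridge, relay, leaf, edge, agent]
Visit worker; enqueue shard, broker → queue [peer, ledger, bridge, relay, leaf, edge, agent, shard, broker]
Visit peer → queue [ledger, bridge, relay, leaf, edge, agent, shard, broker]
Visit ledger; enqueue proxy, core → queue [bridge, relay, leaf, edge, agent, shard, broker, proxy, core]
Visit bridge; enqueue queue → queue [relay, leaf, edge, agent, shard, broker, proxy, core, queue]
Visit relay; enqueue front, mirror → queue [leaf, edge, agent, shard, broker, proxy, core, queue, front, mirror]
Visit leaf; enqueue root, sink → queue [edge, agent, shard, broker, proxy, core, queue, front, mirror, root, sink]
Visit edge → queue [agent, shard, broker, proxy, core, queue, front, mirror, root, sink]
Visit agent → queue [shard, broker, proxy, core, queue, front, mirror, root, sink]
Visit shard; enqueue node → queue [broker, proxy, core, queue, front, mirror, root, sink, node]
Visit broker → queue [proxy, core, queue, front, mirror, root, sink, node]
Visit proxy → queue [core, queue, front, mirror, root, sink, node]
Visit core → queue [queue, front, mirror, root, sink, node]
Visit queue → queue [front, mirror, root, sink, node]
Visit front → queue [mirror, root, sink, node]
Visit mirror → queue [root, sink, node]
Visit root → queue [sink, node]
Visit sink → queue [node]
Visit node → queue []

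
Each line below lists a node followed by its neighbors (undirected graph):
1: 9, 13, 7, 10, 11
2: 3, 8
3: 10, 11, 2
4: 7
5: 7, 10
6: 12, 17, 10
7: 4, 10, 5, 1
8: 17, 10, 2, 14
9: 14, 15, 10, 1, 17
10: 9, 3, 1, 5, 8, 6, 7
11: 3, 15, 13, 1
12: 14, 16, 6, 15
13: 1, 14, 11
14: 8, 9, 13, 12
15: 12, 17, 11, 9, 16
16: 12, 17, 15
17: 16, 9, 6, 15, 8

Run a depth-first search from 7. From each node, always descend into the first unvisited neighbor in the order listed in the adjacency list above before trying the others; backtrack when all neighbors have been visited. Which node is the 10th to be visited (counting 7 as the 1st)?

Visit 7
7 → 4
7 → 10
10 → 9
9 → 14
14 → 8
8 → 17
17 → 16
16 → 12
12 → 6
12 → 15
15 → 11
11 → 3
3 → 2
11 → 13
13 → 1
10 → 5

Visit order: 7, 4, 10, 9, 14, 8, 17, 16, 12, 6, 15, 11, 3, 2, 13, 1, 5

6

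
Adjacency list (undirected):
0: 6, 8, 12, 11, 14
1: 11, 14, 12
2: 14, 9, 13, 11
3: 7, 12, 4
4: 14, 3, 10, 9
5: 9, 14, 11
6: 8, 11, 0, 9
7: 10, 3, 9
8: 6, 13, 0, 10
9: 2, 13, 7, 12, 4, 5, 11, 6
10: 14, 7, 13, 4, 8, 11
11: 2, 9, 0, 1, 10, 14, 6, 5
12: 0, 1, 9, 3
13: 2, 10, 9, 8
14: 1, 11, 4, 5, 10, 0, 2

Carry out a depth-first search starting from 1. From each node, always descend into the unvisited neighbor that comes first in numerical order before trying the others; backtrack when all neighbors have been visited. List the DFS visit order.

1, 11, 0, 6, 8, 10, 4, 3, 7, 9, 2, 13, 14, 5, 12

Visit 1
1 → 11
11 → 0
0 → 6
6 → 8
8 → 10
10 → 4
4 → 3
3 → 7
7 → 9
9 → 2
2 → 13
2 → 14
14 → 5
9 → 12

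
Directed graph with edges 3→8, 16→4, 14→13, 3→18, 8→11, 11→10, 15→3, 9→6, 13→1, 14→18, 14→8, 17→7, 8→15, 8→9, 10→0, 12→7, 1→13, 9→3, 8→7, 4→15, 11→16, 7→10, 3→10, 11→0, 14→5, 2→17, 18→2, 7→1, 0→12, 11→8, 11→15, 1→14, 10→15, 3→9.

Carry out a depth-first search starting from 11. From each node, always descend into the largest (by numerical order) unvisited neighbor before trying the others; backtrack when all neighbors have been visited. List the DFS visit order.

Visit 11
11 → 16
16 → 4
4 → 15
15 → 3
3 → 18
18 → 2
2 → 17
17 → 7
7 → 10
10 → 0
0 → 12
7 → 1
1 → 14
14 → 13
14 → 8
8 → 9
9 → 6
14 → 5

11 16 4 15 3 18 2 17 7 10 0 12 1 14 13 8 9 6 5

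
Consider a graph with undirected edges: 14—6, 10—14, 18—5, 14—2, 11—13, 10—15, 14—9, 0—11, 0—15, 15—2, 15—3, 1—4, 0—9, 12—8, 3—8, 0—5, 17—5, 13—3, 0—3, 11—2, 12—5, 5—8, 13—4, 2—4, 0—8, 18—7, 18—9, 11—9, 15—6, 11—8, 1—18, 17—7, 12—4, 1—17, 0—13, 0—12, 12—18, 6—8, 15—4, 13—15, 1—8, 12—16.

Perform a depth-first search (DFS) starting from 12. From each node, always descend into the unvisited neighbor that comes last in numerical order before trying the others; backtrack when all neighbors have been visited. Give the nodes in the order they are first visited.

Visit 12
12 → 18
18 → 9
9 → 14
14 → 10
10 → 15
15 → 13
13 → 11
11 → 8
8 → 6
8 → 5
5 → 17
17 → 7
17 → 1
1 → 4
4 → 2
5 → 0
0 → 3
12 → 16

12 18 9 14 10 15 13 11 8 6 5 17 7 1 4 2 0 3 16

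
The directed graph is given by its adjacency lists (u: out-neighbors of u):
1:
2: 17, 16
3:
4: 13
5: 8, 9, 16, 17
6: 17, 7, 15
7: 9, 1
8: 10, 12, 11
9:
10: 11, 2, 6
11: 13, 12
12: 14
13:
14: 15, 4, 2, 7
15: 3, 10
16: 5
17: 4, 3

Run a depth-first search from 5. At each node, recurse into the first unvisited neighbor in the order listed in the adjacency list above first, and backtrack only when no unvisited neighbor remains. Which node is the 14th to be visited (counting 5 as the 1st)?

7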